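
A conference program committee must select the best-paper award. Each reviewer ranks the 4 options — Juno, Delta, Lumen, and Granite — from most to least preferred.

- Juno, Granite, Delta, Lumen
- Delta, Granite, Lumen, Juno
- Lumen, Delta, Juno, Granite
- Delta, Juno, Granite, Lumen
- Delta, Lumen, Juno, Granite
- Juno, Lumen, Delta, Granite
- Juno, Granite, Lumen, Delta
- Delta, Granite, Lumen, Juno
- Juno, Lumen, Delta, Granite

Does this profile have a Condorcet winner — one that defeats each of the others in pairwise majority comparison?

Head-to-head results (9 voters total):
Juno vs Delta: Delta wins 5–4.
Juno vs Lumen: Juno wins 5–4.
Juno vs Granite: Juno wins 7–2.
Delta vs Lumen: Delta wins 5–4.
Delta vs Granite: Delta wins 7–2.
Lumen vs Granite: Granite wins 5–4.
Delta beats each rival — Juno (5–4), Lumen (5–4), Granite (7–2) — so Delta is the Condorcet winner.

Yes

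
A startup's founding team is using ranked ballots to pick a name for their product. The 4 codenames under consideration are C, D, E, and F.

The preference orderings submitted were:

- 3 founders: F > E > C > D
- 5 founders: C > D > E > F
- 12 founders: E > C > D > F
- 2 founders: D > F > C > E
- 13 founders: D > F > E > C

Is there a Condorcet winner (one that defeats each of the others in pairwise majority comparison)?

No

Head-to-head results (35 voters total):
C vs D: C wins 20–15.
C vs E: E wins 28–7.
C vs F: F wins 18–17.
D vs E: D wins 20–15.
D vs F: D wins 32–3.
E vs F: F wins 18–17.
No candidate beats all others: C beats D beats E beats C, a majority cycle.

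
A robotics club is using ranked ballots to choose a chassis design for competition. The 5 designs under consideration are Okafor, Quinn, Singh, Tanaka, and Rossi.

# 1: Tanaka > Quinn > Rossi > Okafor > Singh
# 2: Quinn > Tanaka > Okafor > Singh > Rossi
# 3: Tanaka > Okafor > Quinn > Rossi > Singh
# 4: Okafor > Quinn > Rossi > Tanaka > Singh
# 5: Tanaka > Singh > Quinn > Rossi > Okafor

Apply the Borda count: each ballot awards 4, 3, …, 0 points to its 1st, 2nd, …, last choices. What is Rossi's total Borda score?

6

Borda scores:
  Okafor: 1 + 2 + 3 + 4 + 0 = 10
  Quinn: 3 + 4 + 2 + 3 + 2 = 14
  Singh: 0 + 1 + 0 + 0 + 3 = 4
  Tanaka: 4 + 3 + 4 + 1 + 4 = 16
  Rossi: 2 + 0 + 1 + 2 + 1 = 6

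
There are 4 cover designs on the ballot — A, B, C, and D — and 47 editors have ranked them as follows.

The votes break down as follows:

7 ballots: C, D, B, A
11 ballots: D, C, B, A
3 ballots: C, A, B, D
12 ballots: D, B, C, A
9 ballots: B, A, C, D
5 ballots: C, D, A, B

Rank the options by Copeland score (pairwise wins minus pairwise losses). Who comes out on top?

C

Pairwise results:
  A vs B: B wins 39–8.
  A vs C: C wins 38–9.
  A vs D: D wins 35–12.
  B vs C: C wins 26–21.
  B vs D: D wins 35–12.
  C vs D: C wins 24–23.
Copeland scores (wins − losses):
  A: 0 − 3 = -3
  B: 1 − 2 = -1
  C: 3 − 0 = 3
  D: 2 − 1 = 1
C has the best Copeland score.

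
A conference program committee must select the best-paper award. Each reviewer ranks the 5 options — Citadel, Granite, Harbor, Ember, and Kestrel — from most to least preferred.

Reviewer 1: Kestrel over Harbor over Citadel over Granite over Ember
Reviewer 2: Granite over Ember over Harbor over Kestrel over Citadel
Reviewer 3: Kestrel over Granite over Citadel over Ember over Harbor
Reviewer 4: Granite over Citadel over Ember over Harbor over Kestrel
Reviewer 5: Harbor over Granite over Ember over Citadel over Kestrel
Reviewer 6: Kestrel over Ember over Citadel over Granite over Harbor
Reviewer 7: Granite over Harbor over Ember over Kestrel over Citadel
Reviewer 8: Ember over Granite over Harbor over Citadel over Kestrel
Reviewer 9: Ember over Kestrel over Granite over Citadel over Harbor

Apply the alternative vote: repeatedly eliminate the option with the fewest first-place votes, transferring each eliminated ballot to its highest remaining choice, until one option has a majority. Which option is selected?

Granite

Round 1: Granite 3, Kestrel 3, Ember 2, Harbor 1, Citadel 0. Citadel has the fewest and is eliminated.
Round 2: Granite 3, Kestrel 3, Ember 2, Harbor 1. Harbor has the fewest and is eliminated.
Round 3: Granite 4, Kestrel 3, Ember 2. Ember has the fewest and is eliminated.
Round 4: Granite 5, Kestrel 4. Granite has a majority.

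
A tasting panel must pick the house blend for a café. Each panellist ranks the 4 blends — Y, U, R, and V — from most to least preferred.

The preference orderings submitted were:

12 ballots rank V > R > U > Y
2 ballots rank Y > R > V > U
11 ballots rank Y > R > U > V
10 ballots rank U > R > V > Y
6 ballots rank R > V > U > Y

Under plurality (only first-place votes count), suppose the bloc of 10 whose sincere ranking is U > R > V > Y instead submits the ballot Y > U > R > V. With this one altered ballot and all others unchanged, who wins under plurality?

First-place totals with the altered ballot: Y 23, U 0, R 6, V 12.
The winner is unchanged: still Y.

Y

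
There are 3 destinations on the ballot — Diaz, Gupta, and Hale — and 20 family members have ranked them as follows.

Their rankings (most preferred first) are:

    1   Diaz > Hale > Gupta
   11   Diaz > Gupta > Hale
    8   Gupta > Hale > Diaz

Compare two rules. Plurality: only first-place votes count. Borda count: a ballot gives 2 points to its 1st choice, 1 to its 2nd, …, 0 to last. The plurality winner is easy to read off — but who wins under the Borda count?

Plurality first-place counts: Diaz 12, Gupta 8, Hale 0 → Diaz.
Borda totals: Diaz 24, Gupta 27, Hale 9 → Gupta.

Gupta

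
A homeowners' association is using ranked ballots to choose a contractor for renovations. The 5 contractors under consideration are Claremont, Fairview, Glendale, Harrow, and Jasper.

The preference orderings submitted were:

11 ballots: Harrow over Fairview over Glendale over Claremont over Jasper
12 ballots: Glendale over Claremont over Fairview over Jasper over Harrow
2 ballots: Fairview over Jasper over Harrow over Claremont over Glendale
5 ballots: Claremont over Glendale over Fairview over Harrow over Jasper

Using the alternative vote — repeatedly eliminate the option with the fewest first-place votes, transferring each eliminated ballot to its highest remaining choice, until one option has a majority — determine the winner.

Round 1: Glendale 12, Harrow 11, Claremont 5, Fairview 2, Jasper 0. Jasper has the fewest and is eliminated.
Round 2: Glendale 12, Harrow 11, Claremont 5, Fairview 2. Fairview has the fewest and is eliminated.
Round 3: Harrow 13, Glendale 12, Claremont 5. Claremont has the fewest and is eliminated.
Round 4: Glendale 17, Harrow 13. Glendale has a majority.

Glendale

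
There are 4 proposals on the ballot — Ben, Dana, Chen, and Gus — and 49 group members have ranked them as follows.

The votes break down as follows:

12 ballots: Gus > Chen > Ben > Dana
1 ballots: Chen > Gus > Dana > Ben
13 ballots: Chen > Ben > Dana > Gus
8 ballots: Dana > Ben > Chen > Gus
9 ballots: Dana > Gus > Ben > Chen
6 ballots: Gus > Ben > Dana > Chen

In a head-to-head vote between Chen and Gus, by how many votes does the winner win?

Ballots ranking Chen above Gus: 1+13+8 = 22.
Ballots ranking Gus above Chen: 12+9+6 = 27.
Gus wins 27–22, a margin of 5.

5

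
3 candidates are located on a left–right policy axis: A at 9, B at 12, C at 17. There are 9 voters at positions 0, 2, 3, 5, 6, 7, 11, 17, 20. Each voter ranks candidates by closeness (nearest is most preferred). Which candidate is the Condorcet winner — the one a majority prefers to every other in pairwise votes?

With single-peaked preferences on a line, the Condorcet winner is the candidate closest to the median voter.
The median voter (position 6) is closest to A at 9.
Check: A vs B — voters closer to A: 6 of 9.

A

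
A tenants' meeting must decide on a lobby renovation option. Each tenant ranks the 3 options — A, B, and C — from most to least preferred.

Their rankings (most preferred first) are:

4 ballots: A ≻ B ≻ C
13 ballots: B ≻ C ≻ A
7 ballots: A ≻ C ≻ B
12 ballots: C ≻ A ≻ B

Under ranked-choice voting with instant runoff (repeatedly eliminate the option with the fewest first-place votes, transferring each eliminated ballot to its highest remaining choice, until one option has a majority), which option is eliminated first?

Round 1: B 13, C 12, A 11. A has the fewest and is eliminated.
Round 2: C 19, B 17. C has a majority.

A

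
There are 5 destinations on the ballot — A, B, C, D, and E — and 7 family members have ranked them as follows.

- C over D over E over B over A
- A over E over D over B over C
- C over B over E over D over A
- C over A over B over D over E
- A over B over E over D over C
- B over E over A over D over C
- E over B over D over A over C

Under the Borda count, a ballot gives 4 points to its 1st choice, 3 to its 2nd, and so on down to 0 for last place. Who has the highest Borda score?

B

Borda scores:
  A: 0 + 4 + 0 + 3 + 4 + 2 + 1 = 14
  B: 1 + 1 + 3 + 2 + 3 + 4 + 3 = 17
  C: 4 + 0 + 4 + 4 + 0 + 0 + 0 = 12
  D: 3 + 2 + 1 + 1 + 1 + 1 + 2 = 11
  E: 2 + 3 + 2 + 0 + 2 + 3 + 4 = 16
B has the highest total.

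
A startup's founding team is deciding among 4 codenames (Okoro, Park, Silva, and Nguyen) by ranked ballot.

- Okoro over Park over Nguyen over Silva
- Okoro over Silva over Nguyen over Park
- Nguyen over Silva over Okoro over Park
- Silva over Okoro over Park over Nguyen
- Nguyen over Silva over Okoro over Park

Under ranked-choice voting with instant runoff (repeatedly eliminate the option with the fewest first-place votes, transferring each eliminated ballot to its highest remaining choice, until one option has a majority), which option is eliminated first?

Round 1: Okoro 2, Nguyen 2, Silva 1, Park 0. Park has the fewest and is eliminated.
Round 2: Okoro 2, Nguyen 2, Silva 1. Silva has the fewest and is eliminated.
Round 3: Okoro 3, Nguyen 2. Okoro has a majority.

Park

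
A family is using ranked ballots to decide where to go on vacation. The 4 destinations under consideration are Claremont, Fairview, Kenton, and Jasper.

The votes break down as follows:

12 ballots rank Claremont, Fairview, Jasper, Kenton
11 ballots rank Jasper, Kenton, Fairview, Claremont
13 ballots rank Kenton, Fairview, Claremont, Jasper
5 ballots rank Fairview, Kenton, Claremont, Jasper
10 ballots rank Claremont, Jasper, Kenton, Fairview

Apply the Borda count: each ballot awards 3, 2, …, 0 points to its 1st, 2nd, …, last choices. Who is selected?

Claremont

Borda scores:
  Claremont: 12·3 + 11·0 + 13·1 + 5·1 + 10·3 = 84
  Fairview: 12·2 + 11·1 + 13·2 + 5·3 + 10·0 = 76
  Kenton: 12·0 + 11·2 + 13·3 + 5·2 + 10·1 = 81
  Jasper: 12·1 + 11·3 + 13·0 + 5·0 + 10·2 = 65
Claremont has the highest total.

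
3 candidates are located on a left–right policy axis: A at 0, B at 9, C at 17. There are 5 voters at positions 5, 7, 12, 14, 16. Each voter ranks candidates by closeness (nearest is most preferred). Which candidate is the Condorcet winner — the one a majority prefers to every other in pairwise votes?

With single-peaked preferences on a line, the Condorcet winner is the candidate closest to the median voter.
The median voter (position 12) is closest to B at 9.
Check: B vs A — voters closer to B: 5 of 5.

B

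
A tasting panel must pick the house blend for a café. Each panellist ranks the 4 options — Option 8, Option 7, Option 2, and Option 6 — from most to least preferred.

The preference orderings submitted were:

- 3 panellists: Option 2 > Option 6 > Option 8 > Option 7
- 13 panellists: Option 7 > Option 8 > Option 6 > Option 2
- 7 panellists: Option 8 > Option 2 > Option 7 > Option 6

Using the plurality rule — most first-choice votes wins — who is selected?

First-place vote totals:
  Option 8: 7
  Option 7: 13
  Option 2: 3
  Option 6: 0
Option 7 has the most first-place votes.

Option 7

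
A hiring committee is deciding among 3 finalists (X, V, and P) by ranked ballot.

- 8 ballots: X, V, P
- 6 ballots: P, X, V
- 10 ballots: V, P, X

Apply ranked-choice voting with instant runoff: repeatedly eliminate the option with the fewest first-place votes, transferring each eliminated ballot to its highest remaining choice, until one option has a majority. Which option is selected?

X

Round 1: V 10, X 8, P 6. P has the fewest and is eliminated.
Round 2: X 14, V 10. X has a majority.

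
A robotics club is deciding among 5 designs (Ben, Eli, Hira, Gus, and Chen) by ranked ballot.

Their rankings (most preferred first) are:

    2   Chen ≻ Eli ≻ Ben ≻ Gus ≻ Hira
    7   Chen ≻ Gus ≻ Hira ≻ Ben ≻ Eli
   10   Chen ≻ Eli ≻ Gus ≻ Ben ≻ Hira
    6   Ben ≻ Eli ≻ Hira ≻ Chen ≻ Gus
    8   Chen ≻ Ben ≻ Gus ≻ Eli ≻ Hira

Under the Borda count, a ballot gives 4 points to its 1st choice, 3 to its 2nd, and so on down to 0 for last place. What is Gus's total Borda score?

59

Borda scores:
  Ben: 2·2 + 7·1 + 10·1 + 6·4 + 8·3 = 69
  Eli: 2·3 + 7·0 + 10·3 + 6·3 + 8·1 = 62
  Hira: 2·0 + 7·2 + 10·0 + 6·2 + 8·0 = 26
  Gus: 2·1 + 7·3 + 10·2 + 6·0 + 8·2 = 59
  Chen: 2·4 + 7·4 + 10·4 + 6·1 + 8·4 = 114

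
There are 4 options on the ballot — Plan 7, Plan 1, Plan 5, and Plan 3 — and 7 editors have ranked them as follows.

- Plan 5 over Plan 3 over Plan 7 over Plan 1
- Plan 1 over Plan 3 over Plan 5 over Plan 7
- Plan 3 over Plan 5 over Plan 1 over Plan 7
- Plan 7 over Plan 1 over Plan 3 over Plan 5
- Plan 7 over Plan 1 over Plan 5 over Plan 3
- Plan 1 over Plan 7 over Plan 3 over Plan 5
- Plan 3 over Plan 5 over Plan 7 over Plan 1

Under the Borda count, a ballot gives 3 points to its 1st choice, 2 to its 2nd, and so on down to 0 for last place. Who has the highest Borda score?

Plan 3

Borda scores:
  Plan 7: 1 + 0 + 0 + 3 + 3 + 2 + 1 = 10
  Plan 1: 0 + 3 + 1 + 2 + 2 + 3 + 0 = 11
  Plan 5: 3 + 1 + 2 + 0 + 1 + 0 + 2 = 9
  Plan 3: 2 + 2 + 3 + 1 + 0 + 1 + 3 = 12
Plan 3 has the highest total.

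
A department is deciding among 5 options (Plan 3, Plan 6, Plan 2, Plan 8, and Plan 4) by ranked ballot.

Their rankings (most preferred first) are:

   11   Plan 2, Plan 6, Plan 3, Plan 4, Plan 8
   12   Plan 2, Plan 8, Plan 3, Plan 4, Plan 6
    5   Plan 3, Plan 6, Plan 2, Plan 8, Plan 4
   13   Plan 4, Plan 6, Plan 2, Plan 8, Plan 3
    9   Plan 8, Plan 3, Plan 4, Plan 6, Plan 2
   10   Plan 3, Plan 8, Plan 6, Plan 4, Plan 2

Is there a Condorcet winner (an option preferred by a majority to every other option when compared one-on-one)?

Head-to-head results (60 voters total):
Plan 3 vs Plan 6: Plan 3 wins 36–24.
Plan 3 vs Plan 2: Plan 2 wins 36–24.
Plan 3 vs Plan 8: Plan 8 wins 34–26.
Plan 3 vs Plan 4: Plan 3 wins 47–13.
Plan 6 vs Plan 2: Plan 6 wins 37–23.
Plan 6 vs Plan 8: Plan 8 wins 31–29.
Plan 6 vs Plan 4: Plan 4 wins 34–26.
Plan 2 vs Plan 8: Plan 2 wins 41–19.
Plan 2 vs Plan 4: Plan 4 wins 32–28.
Plan 8 vs Plan 4: Plan 8 wins 36–24.
No candidate beats all others: Plan 3 beats Plan 6 beats Plan 2 beats Plan 3, a majority cycle.

No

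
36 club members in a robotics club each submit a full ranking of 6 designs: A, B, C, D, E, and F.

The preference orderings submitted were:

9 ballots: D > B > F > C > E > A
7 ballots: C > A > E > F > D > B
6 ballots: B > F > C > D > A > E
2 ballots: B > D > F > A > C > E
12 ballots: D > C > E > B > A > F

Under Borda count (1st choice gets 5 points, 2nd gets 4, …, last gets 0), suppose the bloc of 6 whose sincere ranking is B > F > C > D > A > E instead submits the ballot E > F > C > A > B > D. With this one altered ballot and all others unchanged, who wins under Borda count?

C

Borda totals with the altered ballot: A 56, B 76, C 121, D 120, E 96, F 71.
The switch changes the winner from D to C.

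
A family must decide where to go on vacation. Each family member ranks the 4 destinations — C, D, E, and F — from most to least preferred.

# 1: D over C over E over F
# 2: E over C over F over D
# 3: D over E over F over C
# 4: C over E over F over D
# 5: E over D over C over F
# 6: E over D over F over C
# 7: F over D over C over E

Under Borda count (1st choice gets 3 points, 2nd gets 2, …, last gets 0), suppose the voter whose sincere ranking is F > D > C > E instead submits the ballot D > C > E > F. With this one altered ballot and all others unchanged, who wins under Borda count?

Borda totals with the altered ballot: C 10, D 13, E 15, F 4.
The winner is unchanged: still E.

E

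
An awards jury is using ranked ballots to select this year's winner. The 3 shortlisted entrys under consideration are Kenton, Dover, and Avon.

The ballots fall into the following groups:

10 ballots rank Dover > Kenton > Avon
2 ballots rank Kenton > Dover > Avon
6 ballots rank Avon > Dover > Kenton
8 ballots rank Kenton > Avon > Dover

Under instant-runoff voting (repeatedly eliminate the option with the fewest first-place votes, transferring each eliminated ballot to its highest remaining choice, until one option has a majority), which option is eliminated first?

Avon

Round 1: Kenton 10, Dover 10, Avon 6. Avon has the fewest and is eliminated.
Round 2: Dover 16, Kenton 10. Dover has a majority.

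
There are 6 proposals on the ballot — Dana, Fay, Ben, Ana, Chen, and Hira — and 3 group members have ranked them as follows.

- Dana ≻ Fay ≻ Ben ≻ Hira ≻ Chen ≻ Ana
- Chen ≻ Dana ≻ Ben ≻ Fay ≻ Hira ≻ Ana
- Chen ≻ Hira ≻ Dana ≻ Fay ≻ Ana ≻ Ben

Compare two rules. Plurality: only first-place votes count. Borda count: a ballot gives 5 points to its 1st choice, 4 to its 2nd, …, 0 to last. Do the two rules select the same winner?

No

Plurality first-place counts: Dana 1, Fay 0, Ben 0, Ana 0, Chen 2, Hira 0 → Chen.
Borda totals: Dana 12, Fay 8, Ben 6, Ana 1, Chen 11, Hira 7 → Dana.
The two rules disagree: plurality picks Chen, Borda picks Dana.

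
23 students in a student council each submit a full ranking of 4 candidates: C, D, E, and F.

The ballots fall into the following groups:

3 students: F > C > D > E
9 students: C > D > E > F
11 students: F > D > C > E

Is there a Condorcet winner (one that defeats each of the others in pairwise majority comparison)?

Yes

Head-to-head results (23 voters total):
C vs D: C wins 12–11.
C vs E: C wins 23–0.
C vs F: F wins 14–9.
D vs E: D wins 23–0.
D vs F: F wins 14–9.
E vs F: F wins 14–9.
F beats each rival — C (14–9), D (14–9), E (14–9) — so F is the Condorcet winner.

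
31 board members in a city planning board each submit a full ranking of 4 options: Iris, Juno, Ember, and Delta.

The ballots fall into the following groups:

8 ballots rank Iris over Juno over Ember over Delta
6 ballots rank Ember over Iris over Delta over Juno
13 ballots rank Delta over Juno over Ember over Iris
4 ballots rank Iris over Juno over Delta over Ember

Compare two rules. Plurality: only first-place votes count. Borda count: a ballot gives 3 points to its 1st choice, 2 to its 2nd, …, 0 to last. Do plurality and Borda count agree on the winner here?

No

Plurality first-place counts: Iris 12, Juno 0, Ember 6, Delta 13 → Delta.
Borda totals: Iris 48, Juno 50, Ember 39, Delta 49 → Juno.
The two rules disagree: plurality picks Delta, Borda picks Juno.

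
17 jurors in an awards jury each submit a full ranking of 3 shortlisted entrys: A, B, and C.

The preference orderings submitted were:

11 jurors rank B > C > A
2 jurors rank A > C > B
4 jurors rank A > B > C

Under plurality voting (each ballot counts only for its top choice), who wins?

First-place vote totals:
  A: 6
  B: 11
  C: 0
B has the most first-place votes.

B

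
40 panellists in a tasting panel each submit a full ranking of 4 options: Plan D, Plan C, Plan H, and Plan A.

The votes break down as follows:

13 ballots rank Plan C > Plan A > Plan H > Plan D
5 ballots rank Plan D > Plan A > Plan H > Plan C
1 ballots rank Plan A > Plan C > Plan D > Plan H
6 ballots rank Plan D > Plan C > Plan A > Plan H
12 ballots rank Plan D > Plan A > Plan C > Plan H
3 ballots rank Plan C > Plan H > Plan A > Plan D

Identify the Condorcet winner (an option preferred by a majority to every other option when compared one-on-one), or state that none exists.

Head-to-head results (40 voters total):
Plan D vs Plan C: Plan D wins 23–17.
Plan D vs Plan H: Plan D wins 24–16.
Plan D vs Plan A: Plan D wins 23–17.
Plan C vs Plan H: Plan C wins 35–5.
Plan C vs Plan A: Plan C wins 22–18.
Plan H vs Plan A: Plan A wins 37–3.
Plan D beats each rival — Plan C (23–17), Plan H (24–16), Plan A (23–17) — so Plan D is the Condorcet winner.

Plan D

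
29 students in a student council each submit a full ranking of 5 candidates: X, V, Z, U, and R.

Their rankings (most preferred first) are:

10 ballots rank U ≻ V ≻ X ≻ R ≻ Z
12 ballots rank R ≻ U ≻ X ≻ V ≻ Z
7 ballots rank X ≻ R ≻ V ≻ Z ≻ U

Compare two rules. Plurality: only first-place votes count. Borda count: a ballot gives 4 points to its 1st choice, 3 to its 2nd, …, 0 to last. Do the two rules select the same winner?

Yes

Plurality first-place counts: X 7, V 0, Z 0, U 10, R 12 → R.
Borda totals: X 72, V 56, Z 7, U 76, R 79 → R.
The two rules agree on R.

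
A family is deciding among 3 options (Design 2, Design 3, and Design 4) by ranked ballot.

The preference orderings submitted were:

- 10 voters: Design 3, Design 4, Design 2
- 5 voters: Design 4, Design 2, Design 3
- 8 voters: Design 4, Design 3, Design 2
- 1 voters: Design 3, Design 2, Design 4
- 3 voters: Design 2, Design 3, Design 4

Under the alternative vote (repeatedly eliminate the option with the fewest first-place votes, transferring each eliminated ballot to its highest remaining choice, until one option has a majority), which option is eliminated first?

Round 1: Design 4 13, Design 3 11, Design 2 3. Design 2 has the fewest and is eliminated.
Round 2: Design 3 14, Design 4 13. Design 3 has a majority.

Design 2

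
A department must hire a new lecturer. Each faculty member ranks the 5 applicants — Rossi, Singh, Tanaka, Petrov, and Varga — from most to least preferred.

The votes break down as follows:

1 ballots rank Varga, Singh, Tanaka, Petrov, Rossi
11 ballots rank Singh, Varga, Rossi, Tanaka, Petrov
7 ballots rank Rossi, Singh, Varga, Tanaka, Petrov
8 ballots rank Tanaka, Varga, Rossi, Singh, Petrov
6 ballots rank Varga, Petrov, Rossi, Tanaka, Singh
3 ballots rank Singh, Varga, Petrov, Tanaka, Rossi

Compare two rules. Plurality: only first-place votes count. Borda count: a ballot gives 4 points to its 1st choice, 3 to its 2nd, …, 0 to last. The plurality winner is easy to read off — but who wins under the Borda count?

Plurality first-place counts: Rossi 7, Singh 14, Tanaka 8, Petrov 0, Varga 7 → Singh.
Borda totals: Rossi 78, Singh 88, Tanaka 61, Petrov 25, Varga 108 → Varga.

Varga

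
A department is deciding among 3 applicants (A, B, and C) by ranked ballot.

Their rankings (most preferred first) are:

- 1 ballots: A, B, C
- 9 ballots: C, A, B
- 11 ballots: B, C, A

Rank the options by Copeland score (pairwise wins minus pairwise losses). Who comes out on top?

B

Pairwise results:
  A vs B: B wins 11–10.
  A vs C: C wins 20–1.
  B vs C: B wins 12–9.
Copeland scores (wins − losses):
  A: 0 − 2 = -2
  B: 2 − 0 = 2
  C: 1 − 1 = 0
B has the best Copeland score.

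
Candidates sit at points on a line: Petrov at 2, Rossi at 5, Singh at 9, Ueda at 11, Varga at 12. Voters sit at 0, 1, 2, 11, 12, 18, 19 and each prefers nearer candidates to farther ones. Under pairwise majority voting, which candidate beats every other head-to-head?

Ueda

With single-peaked preferences on a line, the Condorcet winner is the candidate closest to the median voter.
The median voter (position 11) is closest to Ueda at 11.
Check: Ueda vs Singh — voters closer to Ueda: 4 of 7.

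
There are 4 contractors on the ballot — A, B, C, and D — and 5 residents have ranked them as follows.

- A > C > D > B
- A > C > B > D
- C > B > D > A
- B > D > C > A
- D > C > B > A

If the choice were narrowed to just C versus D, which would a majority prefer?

Ballots ranking C above D: 3.
Ballots ranking D above C: 2.
C wins the head-to-head, 3–2.

C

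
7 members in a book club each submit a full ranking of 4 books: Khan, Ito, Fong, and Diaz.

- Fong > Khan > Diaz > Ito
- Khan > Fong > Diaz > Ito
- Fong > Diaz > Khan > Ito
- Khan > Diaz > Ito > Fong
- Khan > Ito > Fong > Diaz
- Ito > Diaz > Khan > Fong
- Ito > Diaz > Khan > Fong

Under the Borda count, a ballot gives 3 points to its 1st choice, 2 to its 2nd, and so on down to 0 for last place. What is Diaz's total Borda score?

Borda scores:
  Khan: 2 + 3 + 1 + 3 + 3 + 1 + 1 = 14
  Ito: 0 + 0 + 0 + 1 + 2 + 3 + 3 = 9
  Fong: 3 + 2 + 3 + 0 + 1 + 0 + 0 = 9
  Diaz: 1 + 1 + 2 + 2 + 0 + 2 + 2 = 10

10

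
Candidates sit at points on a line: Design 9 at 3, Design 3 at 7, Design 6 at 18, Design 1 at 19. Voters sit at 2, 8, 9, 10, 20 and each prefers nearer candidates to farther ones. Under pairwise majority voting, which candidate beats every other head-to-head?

Design 3

With single-peaked preferences on a line, the Condorcet winner is the candidate closest to the median voter.
The median voter (position 9) is closest to Design 3 at 7.
Check: Design 3 vs Design 1 — voters closer to Design 3: 4 of 5.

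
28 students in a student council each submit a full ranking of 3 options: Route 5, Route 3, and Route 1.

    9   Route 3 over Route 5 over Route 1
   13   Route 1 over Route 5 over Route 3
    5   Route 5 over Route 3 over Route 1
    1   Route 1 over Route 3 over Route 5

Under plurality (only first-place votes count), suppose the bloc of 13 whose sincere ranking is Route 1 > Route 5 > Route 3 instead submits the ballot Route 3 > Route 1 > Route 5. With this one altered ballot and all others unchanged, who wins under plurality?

First-place totals with the altered ballot: Route 5 5, Route 3 22, Route 1 1.
The switch changes the winner from Route 1 to Route 3.

Route 3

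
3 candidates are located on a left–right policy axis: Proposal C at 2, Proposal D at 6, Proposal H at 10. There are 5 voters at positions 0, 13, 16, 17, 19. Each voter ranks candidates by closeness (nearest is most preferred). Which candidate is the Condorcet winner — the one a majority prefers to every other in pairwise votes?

With single-peaked preferences on a line, the Condorcet winner is the candidate closest to the median voter.
The median voter (position 16) is closest to Proposal H at 10.
Check: Proposal H vs Proposal C — voters closer to Proposal H: 4 of 5.

Proposal H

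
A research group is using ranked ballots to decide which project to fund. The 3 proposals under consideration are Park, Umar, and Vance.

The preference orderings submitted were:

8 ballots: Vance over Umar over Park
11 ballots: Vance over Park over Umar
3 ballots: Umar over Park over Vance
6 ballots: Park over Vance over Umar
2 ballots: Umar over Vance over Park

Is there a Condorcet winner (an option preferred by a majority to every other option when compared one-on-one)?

Head-to-head results (30 voters total):
Park vs Umar: Park wins 17–13.
Park vs Vance: Vance wins 21–9.
Umar vs Vance: Vance wins 25–5.
Vance beats each rival — Park (21–9), Umar (25–5) — so Vance is the Condorcet winner.

Yes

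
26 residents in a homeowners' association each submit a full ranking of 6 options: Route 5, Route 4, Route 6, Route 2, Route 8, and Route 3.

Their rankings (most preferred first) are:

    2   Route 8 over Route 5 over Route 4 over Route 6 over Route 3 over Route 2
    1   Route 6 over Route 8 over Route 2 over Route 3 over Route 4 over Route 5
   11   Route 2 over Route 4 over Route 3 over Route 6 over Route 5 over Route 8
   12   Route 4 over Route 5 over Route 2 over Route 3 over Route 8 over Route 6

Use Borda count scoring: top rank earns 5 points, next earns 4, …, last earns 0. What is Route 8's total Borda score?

26

Borda scores:
  Route 5: 2·4 + 0 + 11·1 + 12·4 = 67
  Route 4: 2·3 + 1 + 11·4 + 12·5 = 111
  Route 6: 2·2 + 5 + 11·2 + 12·0 = 31
  Route 2: 2·0 + 3 + 11·5 + 12·3 = 94
  Route 8: 2·5 + 4 + 11·0 + 12·1 = 26
  Route 3: 2·1 + 2 + 11·3 + 12·2 = 61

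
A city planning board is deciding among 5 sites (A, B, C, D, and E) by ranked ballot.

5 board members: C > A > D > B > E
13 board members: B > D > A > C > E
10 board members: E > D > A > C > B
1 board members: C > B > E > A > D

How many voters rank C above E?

19

Ballots ranking C above E: 5+13+1 = 19.
Ballots ranking E above C: 10.
So 19 of 29 voters prefer C to E.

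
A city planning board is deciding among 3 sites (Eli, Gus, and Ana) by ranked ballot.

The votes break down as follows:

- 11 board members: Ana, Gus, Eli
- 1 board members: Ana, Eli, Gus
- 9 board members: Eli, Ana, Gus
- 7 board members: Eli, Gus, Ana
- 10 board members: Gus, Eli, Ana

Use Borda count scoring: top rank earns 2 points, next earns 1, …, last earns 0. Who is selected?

Eli

Borda scores:
  Eli: 11·0 + 1 + 9·2 + 7·2 + 10·1 = 43
  Gus: 11·1 + 0 + 9·0 + 7·1 + 10·2 = 38
  Ana: 11·2 + 2 + 9·1 + 7·0 + 10·0 = 33
Eli has the highest total.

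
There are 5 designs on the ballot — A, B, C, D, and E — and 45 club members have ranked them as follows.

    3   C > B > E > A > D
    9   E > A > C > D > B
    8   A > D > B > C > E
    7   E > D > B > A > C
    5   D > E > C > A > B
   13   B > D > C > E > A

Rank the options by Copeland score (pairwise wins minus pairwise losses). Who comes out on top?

D

Pairwise results:
  A vs B: B wins 23–22.
  A vs C: A wins 24–21.
  A vs D: D wins 25–20.
  A vs E: E wins 37–8.
  B vs C: B wins 28–17.
  B vs D: D wins 29–16.
  B vs E: B wins 24–21.
  C vs D: D wins 33–12.
  C vs E: C wins 24–21.
  D vs E: D wins 26–19.
Copeland scores (wins − losses):
  A: 1 − 3 = -2
  B: 3 − 1 = 2
  C: 1 − 3 = -2
  D: 4 − 0 = 4
  E: 1 − 3 = -2
D has the best Copeland score.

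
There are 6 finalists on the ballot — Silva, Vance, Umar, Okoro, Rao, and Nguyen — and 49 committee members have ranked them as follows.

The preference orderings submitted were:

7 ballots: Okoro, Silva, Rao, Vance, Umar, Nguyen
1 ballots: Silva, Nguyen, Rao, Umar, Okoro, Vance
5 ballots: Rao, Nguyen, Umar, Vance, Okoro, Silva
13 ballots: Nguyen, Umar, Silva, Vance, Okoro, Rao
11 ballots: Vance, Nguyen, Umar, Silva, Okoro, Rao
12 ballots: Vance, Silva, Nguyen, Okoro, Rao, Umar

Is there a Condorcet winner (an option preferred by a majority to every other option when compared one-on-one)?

Yes

Head-to-head results (49 voters total):
Silva vs Vance: Vance wins 28–21.
Silva vs Umar: Umar wins 29–20.
Silva vs Okoro: Silva wins 37–12.
Silva vs Rao: Silva wins 44–5.
Silva vs Nguyen: Nguyen wins 29–20.
Vance vs Umar: Vance wins 30–19.
Vance vs Okoro: Vance wins 41–8.
Vance vs Rao: Vance wins 36–13.
Vance vs Nguyen: Vance wins 30–19.
Umar vs Okoro: Umar wins 30–19.
Umar vs Rao: Rao wins 25–24.
Umar vs Nguyen: Nguyen wins 42–7.
Okoro vs Rao: Okoro wins 43–6.
Okoro vs Nguyen: Nguyen wins 42–7.
Rao vs Nguyen: Nguyen wins 37–12.
Vance beats each rival — Silva (28–21), Umar (30–19), Okoro (41–8), Rao (36–13), Nguyen (30–19) — so Vance is the Condorcet winner.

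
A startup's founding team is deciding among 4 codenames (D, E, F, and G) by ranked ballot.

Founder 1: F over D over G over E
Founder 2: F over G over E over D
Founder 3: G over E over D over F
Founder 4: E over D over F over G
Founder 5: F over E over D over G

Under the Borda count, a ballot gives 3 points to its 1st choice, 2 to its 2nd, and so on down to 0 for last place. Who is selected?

Borda scores:
  D: 2 + 0 + 1 + 2 + 1 = 6
  E: 0 + 1 + 2 + 3 + 2 = 8
  F: 3 + 3 + 0 + 1 + 3 = 10
  G: 1 + 2 + 3 + 0 + 0 = 6
F has the highest total.

F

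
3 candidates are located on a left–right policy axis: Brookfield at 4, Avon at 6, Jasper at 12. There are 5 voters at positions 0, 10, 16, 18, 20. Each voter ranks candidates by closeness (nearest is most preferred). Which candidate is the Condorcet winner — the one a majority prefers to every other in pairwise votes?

With single-peaked preferences on a line, the Condorcet winner is the candidate closest to the median voter.
The median voter (position 16) is closest to Jasper at 12.
Check: Jasper vs Avon — voters closer to Jasper: 4 of 5.

Jasper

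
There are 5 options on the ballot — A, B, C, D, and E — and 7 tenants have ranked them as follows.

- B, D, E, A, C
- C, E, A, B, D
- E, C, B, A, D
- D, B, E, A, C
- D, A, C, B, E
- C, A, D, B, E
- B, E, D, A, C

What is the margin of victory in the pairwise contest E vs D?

1

Ballots ranking E above D: 3.
Ballots ranking D above E: 4.
D wins 4–3, a margin of 1.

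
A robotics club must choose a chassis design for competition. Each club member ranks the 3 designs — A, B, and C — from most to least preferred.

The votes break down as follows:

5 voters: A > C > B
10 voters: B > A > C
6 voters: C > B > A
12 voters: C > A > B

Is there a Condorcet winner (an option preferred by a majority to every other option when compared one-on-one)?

Yes

Head-to-head results (33 voters total):
A vs B: A wins 17–16.
A vs C: C wins 18–15.
B vs C: C wins 23–10.
C beats each rival — A (18–15), B (23–10) — so C is the Condorcet winner.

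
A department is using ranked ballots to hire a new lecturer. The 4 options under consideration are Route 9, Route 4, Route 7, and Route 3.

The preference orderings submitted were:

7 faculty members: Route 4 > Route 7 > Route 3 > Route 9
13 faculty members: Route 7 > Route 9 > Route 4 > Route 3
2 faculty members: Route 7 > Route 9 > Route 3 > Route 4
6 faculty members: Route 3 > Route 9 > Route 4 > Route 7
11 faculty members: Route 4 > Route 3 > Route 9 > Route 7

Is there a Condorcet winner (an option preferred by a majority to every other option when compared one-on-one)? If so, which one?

Head-to-head results (39 voters total):
Route 9 vs Route 4: Route 9 wins 21–18.
Route 9 vs Route 7: Route 7 wins 22–17.
Route 9 vs Route 3: Route 3 wins 24–15.
Route 4 vs Route 7: Route 4 wins 24–15.
Route 4 vs Route 3: Route 4 wins 31–8.
Route 7 vs Route 3: Route 7 wins 22–17.
No candidate beats all others: Route 9 beats Route 4 beats Route 7 beats Route 9, a majority cycle.

No Condorcet winner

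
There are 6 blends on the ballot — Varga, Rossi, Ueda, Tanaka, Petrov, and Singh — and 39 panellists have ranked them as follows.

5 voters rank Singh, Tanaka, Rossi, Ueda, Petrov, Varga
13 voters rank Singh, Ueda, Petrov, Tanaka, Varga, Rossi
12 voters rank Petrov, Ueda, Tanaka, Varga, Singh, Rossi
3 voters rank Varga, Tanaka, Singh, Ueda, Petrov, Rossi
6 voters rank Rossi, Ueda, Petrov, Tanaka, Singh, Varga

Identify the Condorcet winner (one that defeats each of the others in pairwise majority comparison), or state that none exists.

There is no Condorcet winner

Head-to-head results (39 voters total):
Varga vs Rossi: Varga wins 28–11.
Varga vs Ueda: Ueda wins 36–3.
Varga vs Tanaka: Tanaka wins 36–3.
Varga vs Petrov: Petrov wins 36–3.
Varga vs Singh: Singh wins 24–15.
Rossi vs Ueda: Ueda wins 28–11.
Rossi vs Tanaka: Tanaka wins 33–6.
Rossi vs Petrov: Petrov wins 28–11.
Rossi vs Singh: Singh wins 33–6.
Ueda vs Tanaka: Ueda wins 31–8.
Ueda vs Petrov: Ueda wins 27–12.
Ueda vs Singh: Singh wins 21–18.
Tanaka vs Petrov: Petrov wins 31–8.
Tanaka vs Singh: Tanaka wins 21–18.
Petrov vs Singh: Singh wins 21–18.
No candidate beats all others: Ueda beats Tanaka beats Singh beats Ueda, a majority cycle.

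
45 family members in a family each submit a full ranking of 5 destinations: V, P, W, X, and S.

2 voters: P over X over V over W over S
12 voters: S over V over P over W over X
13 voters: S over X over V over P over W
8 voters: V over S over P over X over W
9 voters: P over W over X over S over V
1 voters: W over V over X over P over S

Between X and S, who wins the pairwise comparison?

S

Ballots ranking X above S: 2+9+1 = 12.
Ballots ranking S above X: 12+13+8 = 33.
S wins the head-to-head, 33–12.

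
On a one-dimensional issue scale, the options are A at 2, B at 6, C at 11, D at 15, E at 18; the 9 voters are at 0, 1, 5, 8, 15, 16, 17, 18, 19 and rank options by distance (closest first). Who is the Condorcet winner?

With single-peaked preferences on a line, the Condorcet winner is the candidate closest to the median voter.
The median voter (position 15) is closest to D at 15.
Check: D vs E — voters closer to D: 6 of 9.

D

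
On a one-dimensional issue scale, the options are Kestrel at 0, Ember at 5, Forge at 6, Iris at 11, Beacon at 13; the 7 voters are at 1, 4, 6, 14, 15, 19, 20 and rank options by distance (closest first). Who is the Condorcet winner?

With single-peaked preferences on a line, the Condorcet winner is the candidate closest to the median voter.
The median voter (position 14) is closest to Beacon at 13.
Check: Beacon vs Forge — voters closer to Beacon: 4 of 7.

Beacon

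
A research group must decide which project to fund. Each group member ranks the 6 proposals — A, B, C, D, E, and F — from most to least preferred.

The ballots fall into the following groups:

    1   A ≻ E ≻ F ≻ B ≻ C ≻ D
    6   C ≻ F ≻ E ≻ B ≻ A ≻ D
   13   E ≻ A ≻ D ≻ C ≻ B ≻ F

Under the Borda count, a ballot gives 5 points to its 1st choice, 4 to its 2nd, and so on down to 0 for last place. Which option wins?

E

Borda scores:
  A: 5 + 6·1 + 13·4 = 63
  B: 2 + 6·2 + 13·1 = 27
  C: 1 + 6·5 + 13·2 = 57
  D: 0 + 6·0 + 13·3 = 39
  E: 4 + 6·3 + 13·5 = 87
  F: 3 + 6·4 + 13·0 = 27
E has the highest total.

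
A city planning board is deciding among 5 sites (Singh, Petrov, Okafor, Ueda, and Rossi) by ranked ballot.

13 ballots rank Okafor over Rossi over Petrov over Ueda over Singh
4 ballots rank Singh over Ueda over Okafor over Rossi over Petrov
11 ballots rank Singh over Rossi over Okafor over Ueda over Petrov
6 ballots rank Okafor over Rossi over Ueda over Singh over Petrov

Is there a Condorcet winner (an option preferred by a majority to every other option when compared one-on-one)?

Head-to-head results (34 voters total):
Singh vs Petrov: Singh wins 21–13.
Singh vs Okafor: Okafor wins 19–15.
Singh vs Ueda: Ueda wins 19–15.
Singh vs Rossi: Rossi wins 19–15.
Petrov vs Okafor: Okafor wins 34–0.
Petrov vs Ueda: Ueda wins 21–13.
Petrov vs Rossi: Rossi wins 34–0.
Okafor vs Ueda: Okafor wins 30–4.
Okafor vs Rossi: Okafor wins 23–11.
Ueda vs Rossi: Rossi wins 30–4.
Okafor beats each rival — Singh (19–15), Petrov (34–0), Ueda (30–4), Rossi (23–11) — so Okafor is the Condorcet winner.

Yes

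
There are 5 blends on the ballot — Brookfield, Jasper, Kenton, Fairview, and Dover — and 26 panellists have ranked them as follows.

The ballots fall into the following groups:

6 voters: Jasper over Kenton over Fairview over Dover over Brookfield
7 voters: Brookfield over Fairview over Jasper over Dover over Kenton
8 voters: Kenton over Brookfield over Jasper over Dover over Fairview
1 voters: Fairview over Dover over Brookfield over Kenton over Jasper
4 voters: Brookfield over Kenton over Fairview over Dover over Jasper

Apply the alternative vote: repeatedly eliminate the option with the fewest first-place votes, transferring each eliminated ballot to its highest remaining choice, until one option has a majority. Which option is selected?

Kenton

Round 1: Brookfield 11, Kenton 8, Jasper 6, Fairview 1, Dover 0. Dover has the fewest and is eliminated.
Round 2: Brookfield 11, Kenton 8, Jasper 6, Fairview 1. Fairview has the fewest and is eliminated.
Round 3: Brookfield 12, Kenton 8, Jasper 6. Jasper has the fewest and is eliminated.
Round 4: Kenton 14, Brookfield 12. Kenton has a majority.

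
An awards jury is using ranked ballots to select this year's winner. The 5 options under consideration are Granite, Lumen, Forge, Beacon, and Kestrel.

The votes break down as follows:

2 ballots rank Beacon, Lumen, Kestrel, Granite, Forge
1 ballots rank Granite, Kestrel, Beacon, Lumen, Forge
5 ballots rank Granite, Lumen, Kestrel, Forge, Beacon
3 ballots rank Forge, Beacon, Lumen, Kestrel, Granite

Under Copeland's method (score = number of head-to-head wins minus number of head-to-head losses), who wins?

Pairwise results:
  Granite vs Lumen: Granite wins 6–5.
  Granite vs Forge: Granite wins 8–3.
  Granite vs Beacon: Granite wins 6–5.
  Granite vs Kestrel: Granite wins 6–5.
  Lumen vs Forge: Lumen wins 8–3.
  Lumen vs Beacon: Beacon wins 6–5.
  Lumen vs Kestrel: Lumen wins 10–1.
  Forge vs Beacon: Forge wins 8–3.
  Forge vs Kestrel: Kestrel wins 8–3.
  Beacon vs Kestrel: Kestrel wins 6–5.
Copeland scores (wins − losses):
  Granite: 4 − 0 = 4
  Lumen: 2 − 2 = 0
  Forge: 1 − 3 = -2
  Beacon: 1 − 3 = -2
  Kestrel: 2 − 2 = 0
Granite has the best Copeland score.

Granite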